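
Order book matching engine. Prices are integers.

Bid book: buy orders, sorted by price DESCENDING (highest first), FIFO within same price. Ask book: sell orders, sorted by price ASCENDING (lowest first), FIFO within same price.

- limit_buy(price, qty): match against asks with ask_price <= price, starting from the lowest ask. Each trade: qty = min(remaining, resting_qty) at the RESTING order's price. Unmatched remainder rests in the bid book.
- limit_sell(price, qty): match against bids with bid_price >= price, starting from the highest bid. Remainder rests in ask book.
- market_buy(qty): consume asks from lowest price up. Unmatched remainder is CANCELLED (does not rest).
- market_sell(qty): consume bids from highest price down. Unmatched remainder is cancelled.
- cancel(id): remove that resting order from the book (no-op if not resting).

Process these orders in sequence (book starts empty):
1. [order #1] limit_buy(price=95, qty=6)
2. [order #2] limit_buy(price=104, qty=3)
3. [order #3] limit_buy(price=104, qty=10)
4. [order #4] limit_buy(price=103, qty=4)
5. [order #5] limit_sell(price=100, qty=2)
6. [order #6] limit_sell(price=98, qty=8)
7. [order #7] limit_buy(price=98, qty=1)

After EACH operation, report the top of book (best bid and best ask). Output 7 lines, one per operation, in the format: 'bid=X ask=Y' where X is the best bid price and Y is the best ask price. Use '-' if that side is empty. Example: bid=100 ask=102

Answer: bid=95 ask=-
bid=104 ask=-
bid=104 ask=-
bid=104 ask=-
bid=104 ask=-
bid=104 ask=-
bid=104 ask=-

Derivation:
After op 1 [order #1] limit_buy(price=95, qty=6): fills=none; bids=[#1:6@95] asks=[-]
After op 2 [order #2] limit_buy(price=104, qty=3): fills=none; bids=[#2:3@104 #1:6@95] asks=[-]
After op 3 [order #3] limit_buy(price=104, qty=10): fills=none; bids=[#2:3@104 #3:10@104 #1:6@95] asks=[-]
After op 4 [order #4] limit_buy(price=103, qty=4): fills=none; bids=[#2:3@104 #3:10@104 #4:4@103 #1:6@95] asks=[-]
After op 5 [order #5] limit_sell(price=100, qty=2): fills=#2x#5:2@104; bids=[#2:1@104 #3:10@104 #4:4@103 #1:6@95] asks=[-]
After op 6 [order #6] limit_sell(price=98, qty=8): fills=#2x#6:1@104 #3x#6:7@104; bids=[#3:3@104 #4:4@103 #1:6@95] asks=[-]
After op 7 [order #7] limit_buy(price=98, qty=1): fills=none; bids=[#3:3@104 #4:4@103 #7:1@98 #1:6@95] asks=[-]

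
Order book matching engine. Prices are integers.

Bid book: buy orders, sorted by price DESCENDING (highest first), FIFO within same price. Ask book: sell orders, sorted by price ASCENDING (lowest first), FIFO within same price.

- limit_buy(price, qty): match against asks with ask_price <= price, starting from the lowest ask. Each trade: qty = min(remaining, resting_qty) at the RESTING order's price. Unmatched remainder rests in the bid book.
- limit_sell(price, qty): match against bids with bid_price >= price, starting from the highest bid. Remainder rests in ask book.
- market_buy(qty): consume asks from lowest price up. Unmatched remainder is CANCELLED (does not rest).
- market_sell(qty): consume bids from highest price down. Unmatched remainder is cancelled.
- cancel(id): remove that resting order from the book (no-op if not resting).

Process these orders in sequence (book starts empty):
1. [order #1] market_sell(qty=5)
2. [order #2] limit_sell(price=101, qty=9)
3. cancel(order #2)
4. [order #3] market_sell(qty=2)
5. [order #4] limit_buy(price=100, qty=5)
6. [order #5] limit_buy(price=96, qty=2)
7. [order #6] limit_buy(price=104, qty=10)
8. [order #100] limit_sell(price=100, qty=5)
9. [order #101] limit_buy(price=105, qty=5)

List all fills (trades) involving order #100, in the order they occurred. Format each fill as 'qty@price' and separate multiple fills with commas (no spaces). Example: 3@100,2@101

After op 1 [order #1] market_sell(qty=5): fills=none; bids=[-] asks=[-]
After op 2 [order #2] limit_sell(price=101, qty=9): fills=none; bids=[-] asks=[#2:9@101]
After op 3 cancel(order #2): fills=none; bids=[-] asks=[-]
After op 4 [order #3] market_sell(qty=2): fills=none; bids=[-] asks=[-]
After op 5 [order #4] limit_buy(price=100, qty=5): fills=none; bids=[#4:5@100] asks=[-]
After op 6 [order #5] limit_buy(price=96, qty=2): fills=none; bids=[#4:5@100 #5:2@96] asks=[-]
After op 7 [order #6] limit_buy(price=104, qty=10): fills=none; bids=[#6:10@104 #4:5@100 #5:2@96] asks=[-]
After op 8 [order #100] limit_sell(price=100, qty=5): fills=#6x#100:5@104; bids=[#6:5@104 #4:5@100 #5:2@96] asks=[-]
After op 9 [order #101] limit_buy(price=105, qty=5): fills=none; bids=[#101:5@105 #6:5@104 #4:5@100 #5:2@96] asks=[-]

Answer: 5@104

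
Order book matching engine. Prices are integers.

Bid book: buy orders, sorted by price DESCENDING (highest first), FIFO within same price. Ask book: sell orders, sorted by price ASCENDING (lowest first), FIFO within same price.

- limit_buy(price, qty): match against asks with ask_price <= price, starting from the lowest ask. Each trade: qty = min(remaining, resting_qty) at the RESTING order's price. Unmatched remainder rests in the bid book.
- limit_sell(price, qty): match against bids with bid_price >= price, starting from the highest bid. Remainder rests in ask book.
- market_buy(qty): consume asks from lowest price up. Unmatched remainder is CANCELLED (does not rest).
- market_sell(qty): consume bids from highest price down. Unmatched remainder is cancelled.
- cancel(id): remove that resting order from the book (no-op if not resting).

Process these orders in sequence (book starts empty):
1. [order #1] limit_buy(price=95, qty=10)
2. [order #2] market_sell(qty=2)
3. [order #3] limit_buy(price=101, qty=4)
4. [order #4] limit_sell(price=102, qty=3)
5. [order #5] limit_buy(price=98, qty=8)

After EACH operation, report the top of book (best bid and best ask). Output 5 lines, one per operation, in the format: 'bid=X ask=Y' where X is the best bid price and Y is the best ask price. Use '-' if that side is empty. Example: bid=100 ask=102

After op 1 [order #1] limit_buy(price=95, qty=10): fills=none; bids=[#1:10@95] asks=[-]
After op 2 [order #2] market_sell(qty=2): fills=#1x#2:2@95; bids=[#1:8@95] asks=[-]
After op 3 [order #3] limit_buy(price=101, qty=4): fills=none; bids=[#3:4@101 #1:8@95] asks=[-]
After op 4 [order #4] limit_sell(price=102, qty=3): fills=none; bids=[#3:4@101 #1:8@95] asks=[#4:3@102]
After op 5 [order #5] limit_buy(price=98, qty=8): fills=none; bids=[#3:4@101 #5:8@98 #1:8@95] asks=[#4:3@102]

Answer: bid=95 ask=-
bid=95 ask=-
bid=101 ask=-
bid=101 ask=102
bid=101 ask=102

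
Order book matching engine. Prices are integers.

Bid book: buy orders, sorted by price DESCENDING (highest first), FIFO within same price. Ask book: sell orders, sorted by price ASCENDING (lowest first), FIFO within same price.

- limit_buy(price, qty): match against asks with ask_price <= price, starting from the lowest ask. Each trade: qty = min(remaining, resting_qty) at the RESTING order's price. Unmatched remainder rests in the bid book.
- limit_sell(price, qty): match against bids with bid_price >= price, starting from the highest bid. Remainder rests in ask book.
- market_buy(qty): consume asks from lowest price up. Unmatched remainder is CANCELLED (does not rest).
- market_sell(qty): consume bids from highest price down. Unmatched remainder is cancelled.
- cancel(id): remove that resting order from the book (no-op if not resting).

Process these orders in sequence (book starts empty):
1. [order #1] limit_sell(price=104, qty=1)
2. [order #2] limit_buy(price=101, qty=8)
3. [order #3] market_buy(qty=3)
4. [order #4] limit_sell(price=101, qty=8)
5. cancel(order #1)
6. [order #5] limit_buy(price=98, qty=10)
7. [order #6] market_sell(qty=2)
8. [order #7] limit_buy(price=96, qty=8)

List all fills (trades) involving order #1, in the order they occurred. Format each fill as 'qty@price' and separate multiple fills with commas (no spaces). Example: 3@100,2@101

After op 1 [order #1] limit_sell(price=104, qty=1): fills=none; bids=[-] asks=[#1:1@104]
After op 2 [order #2] limit_buy(price=101, qty=8): fills=none; bids=[#2:8@101] asks=[#1:1@104]
After op 3 [order #3] market_buy(qty=3): fills=#3x#1:1@104; bids=[#2:8@101] asks=[-]
After op 4 [order #4] limit_sell(price=101, qty=8): fills=#2x#4:8@101; bids=[-] asks=[-]
After op 5 cancel(order #1): fills=none; bids=[-] asks=[-]
After op 6 [order #5] limit_buy(price=98, qty=10): fills=none; bids=[#5:10@98] asks=[-]
After op 7 [order #6] market_sell(qty=2): fills=#5x#6:2@98; bids=[#5:8@98] asks=[-]
After op 8 [order #7] limit_buy(price=96, qty=8): fills=none; bids=[#5:8@98 #7:8@96] asks=[-]

Answer: 1@104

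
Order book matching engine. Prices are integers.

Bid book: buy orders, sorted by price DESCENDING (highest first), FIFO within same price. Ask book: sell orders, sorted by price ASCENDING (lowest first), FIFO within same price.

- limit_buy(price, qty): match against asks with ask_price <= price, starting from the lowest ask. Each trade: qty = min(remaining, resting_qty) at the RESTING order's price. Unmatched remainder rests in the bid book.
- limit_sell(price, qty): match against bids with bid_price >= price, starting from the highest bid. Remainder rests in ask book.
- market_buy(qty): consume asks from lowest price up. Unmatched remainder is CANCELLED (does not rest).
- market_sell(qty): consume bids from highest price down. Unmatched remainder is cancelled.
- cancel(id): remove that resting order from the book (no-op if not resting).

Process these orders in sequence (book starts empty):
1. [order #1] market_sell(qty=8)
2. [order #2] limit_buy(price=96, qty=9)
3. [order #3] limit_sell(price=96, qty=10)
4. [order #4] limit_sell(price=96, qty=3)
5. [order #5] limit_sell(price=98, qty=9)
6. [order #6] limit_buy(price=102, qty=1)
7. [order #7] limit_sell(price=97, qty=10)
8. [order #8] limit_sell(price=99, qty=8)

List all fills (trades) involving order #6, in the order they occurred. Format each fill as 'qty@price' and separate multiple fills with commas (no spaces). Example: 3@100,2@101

Answer: 1@96

Derivation:
After op 1 [order #1] market_sell(qty=8): fills=none; bids=[-] asks=[-]
After op 2 [order #2] limit_buy(price=96, qty=9): fills=none; bids=[#2:9@96] asks=[-]
After op 3 [order #3] limit_sell(price=96, qty=10): fills=#2x#3:9@96; bids=[-] asks=[#3:1@96]
After op 4 [order #4] limit_sell(price=96, qty=3): fills=none; bids=[-] asks=[#3:1@96 #4:3@96]
After op 5 [order #5] limit_sell(price=98, qty=9): fills=none; bids=[-] asks=[#3:1@96 #4:3@96 #5:9@98]
After op 6 [order #6] limit_buy(price=102, qty=1): fills=#6x#3:1@96; bids=[-] asks=[#4:3@96 #5:9@98]
After op 7 [order #7] limit_sell(price=97, qty=10): fills=none; bids=[-] asks=[#4:3@96 #7:10@97 #5:9@98]
After op 8 [order #8] limit_sell(price=99, qty=8): fills=none; bids=[-] asks=[#4:3@96 #7:10@97 #5:9@98 #8:8@99]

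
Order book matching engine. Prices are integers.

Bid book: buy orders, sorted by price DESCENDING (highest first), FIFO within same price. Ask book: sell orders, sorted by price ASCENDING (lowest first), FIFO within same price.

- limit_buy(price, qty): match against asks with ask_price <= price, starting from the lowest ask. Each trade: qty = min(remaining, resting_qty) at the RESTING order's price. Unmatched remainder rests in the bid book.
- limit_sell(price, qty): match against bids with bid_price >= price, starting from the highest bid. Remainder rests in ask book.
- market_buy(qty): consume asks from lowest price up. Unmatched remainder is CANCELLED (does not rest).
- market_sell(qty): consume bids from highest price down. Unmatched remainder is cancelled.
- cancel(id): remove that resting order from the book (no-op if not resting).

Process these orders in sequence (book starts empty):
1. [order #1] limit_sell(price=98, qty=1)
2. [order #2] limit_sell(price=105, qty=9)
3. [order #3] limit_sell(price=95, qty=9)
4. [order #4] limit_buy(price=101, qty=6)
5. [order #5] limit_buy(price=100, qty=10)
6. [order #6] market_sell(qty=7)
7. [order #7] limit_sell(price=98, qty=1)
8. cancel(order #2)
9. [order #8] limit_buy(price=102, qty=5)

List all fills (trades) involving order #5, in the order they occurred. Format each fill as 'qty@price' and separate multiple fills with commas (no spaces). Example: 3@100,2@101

After op 1 [order #1] limit_sell(price=98, qty=1): fills=none; bids=[-] asks=[#1:1@98]
After op 2 [order #2] limit_sell(price=105, qty=9): fills=none; bids=[-] asks=[#1:1@98 #2:9@105]
After op 3 [order #3] limit_sell(price=95, qty=9): fills=none; bids=[-] asks=[#3:9@95 #1:1@98 #2:9@105]
After op 4 [order #4] limit_buy(price=101, qty=6): fills=#4x#3:6@95; bids=[-] asks=[#3:3@95 #1:1@98 #2:9@105]
After op 5 [order #5] limit_buy(price=100, qty=10): fills=#5x#3:3@95 #5x#1:1@98; bids=[#5:6@100] asks=[#2:9@105]
After op 6 [order #6] market_sell(qty=7): fills=#5x#6:6@100; bids=[-] asks=[#2:9@105]
After op 7 [order #7] limit_sell(price=98, qty=1): fills=none; bids=[-] asks=[#7:1@98 #2:9@105]
After op 8 cancel(order #2): fills=none; bids=[-] asks=[#7:1@98]
After op 9 [order #8] limit_buy(price=102, qty=5): fills=#8x#7:1@98; bids=[#8:4@102] asks=[-]

Answer: 3@95,1@98,6@100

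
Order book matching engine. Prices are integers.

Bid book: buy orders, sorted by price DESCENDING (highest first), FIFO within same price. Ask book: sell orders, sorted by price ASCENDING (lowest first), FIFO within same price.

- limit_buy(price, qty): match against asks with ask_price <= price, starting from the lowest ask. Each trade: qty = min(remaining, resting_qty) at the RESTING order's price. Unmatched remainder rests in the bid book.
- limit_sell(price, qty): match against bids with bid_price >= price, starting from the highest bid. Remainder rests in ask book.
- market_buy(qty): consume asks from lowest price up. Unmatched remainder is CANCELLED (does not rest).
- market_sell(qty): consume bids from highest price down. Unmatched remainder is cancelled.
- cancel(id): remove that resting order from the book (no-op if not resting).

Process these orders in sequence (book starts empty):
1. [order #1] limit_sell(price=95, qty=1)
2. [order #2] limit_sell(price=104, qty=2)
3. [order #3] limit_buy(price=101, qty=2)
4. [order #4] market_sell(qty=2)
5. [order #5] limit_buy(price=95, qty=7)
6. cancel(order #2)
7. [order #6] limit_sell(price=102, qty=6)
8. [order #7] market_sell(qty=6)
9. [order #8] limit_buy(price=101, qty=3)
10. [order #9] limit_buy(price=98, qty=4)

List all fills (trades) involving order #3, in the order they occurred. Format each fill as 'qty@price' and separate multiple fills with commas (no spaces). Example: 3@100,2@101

After op 1 [order #1] limit_sell(price=95, qty=1): fills=none; bids=[-] asks=[#1:1@95]
After op 2 [order #2] limit_sell(price=104, qty=2): fills=none; bids=[-] asks=[#1:1@95 #2:2@104]
After op 3 [order #3] limit_buy(price=101, qty=2): fills=#3x#1:1@95; bids=[#3:1@101] asks=[#2:2@104]
After op 4 [order #4] market_sell(qty=2): fills=#3x#4:1@101; bids=[-] asks=[#2:2@104]
After op 5 [order #5] limit_buy(price=95, qty=7): fills=none; bids=[#5:7@95] asks=[#2:2@104]
After op 6 cancel(order #2): fills=none; bids=[#5:7@95] asks=[-]
After op 7 [order #6] limit_sell(price=102, qty=6): fills=none; bids=[#5:7@95] asks=[#6:6@102]
After op 8 [order #7] market_sell(qty=6): fills=#5x#7:6@95; bids=[#5:1@95] asks=[#6:6@102]
After op 9 [order #8] limit_buy(price=101, qty=3): fills=none; bids=[#8:3@101 #5:1@95] asks=[#6:6@102]
After op 10 [order #9] limit_buy(price=98, qty=4): fills=none; bids=[#8:3@101 #9:4@98 #5:1@95] asks=[#6:6@102]

Answer: 1@95,1@101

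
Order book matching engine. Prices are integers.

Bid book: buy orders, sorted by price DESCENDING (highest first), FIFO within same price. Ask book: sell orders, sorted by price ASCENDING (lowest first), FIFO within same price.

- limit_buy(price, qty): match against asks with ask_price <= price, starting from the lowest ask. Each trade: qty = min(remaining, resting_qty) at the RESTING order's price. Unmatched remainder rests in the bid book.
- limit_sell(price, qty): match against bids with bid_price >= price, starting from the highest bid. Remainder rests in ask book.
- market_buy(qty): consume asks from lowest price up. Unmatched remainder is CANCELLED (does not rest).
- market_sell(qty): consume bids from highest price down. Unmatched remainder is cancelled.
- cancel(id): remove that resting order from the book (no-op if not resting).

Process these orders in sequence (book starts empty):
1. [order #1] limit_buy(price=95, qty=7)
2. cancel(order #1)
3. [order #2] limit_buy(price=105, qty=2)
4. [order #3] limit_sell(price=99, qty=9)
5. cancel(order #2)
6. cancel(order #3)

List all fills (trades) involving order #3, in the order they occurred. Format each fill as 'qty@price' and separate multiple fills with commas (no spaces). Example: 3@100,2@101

After op 1 [order #1] limit_buy(price=95, qty=7): fills=none; bids=[#1:7@95] asks=[-]
After op 2 cancel(order #1): fills=none; bids=[-] asks=[-]
After op 3 [order #2] limit_buy(price=105, qty=2): fills=none; bids=[#2:2@105] asks=[-]
After op 4 [order #3] limit_sell(price=99, qty=9): fills=#2x#3:2@105; bids=[-] asks=[#3:7@99]
After op 5 cancel(order #2): fills=none; bids=[-] asks=[#3:7@99]
After op 6 cancel(order #3): fills=none; bids=[-] asks=[-]

Answer: 2@105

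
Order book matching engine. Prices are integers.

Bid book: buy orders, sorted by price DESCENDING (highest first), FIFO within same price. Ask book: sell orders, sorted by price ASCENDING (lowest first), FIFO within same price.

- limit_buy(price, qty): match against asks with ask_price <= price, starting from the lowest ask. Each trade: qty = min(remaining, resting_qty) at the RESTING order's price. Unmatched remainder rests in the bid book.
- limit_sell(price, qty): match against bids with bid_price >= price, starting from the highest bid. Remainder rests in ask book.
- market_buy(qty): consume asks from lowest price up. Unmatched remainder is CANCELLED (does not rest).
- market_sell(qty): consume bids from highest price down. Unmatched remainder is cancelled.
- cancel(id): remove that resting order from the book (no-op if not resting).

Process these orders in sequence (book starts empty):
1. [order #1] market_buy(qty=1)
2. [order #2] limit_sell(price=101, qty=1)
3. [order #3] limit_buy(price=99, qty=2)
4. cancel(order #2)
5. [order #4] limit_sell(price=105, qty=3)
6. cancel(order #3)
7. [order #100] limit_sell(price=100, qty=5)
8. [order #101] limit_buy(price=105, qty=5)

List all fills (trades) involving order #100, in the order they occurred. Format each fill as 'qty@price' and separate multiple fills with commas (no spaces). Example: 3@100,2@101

After op 1 [order #1] market_buy(qty=1): fills=none; bids=[-] asks=[-]
After op 2 [order #2] limit_sell(price=101, qty=1): fills=none; bids=[-] asks=[#2:1@101]
After op 3 [order #3] limit_buy(price=99, qty=2): fills=none; bids=[#3:2@99] asks=[#2:1@101]
After op 4 cancel(order #2): fills=none; bids=[#3:2@99] asks=[-]
After op 5 [order #4] limit_sell(price=105, qty=3): fills=none; bids=[#3:2@99] asks=[#4:3@105]
After op 6 cancel(order #3): fills=none; bids=[-] asks=[#4:3@105]
After op 7 [order #100] limit_sell(price=100, qty=5): fills=none; bids=[-] asks=[#100:5@100 #4:3@105]
After op 8 [order #101] limit_buy(price=105, qty=5): fills=#101x#100:5@100; bids=[-] asks=[#4:3@105]

Answer: 5@100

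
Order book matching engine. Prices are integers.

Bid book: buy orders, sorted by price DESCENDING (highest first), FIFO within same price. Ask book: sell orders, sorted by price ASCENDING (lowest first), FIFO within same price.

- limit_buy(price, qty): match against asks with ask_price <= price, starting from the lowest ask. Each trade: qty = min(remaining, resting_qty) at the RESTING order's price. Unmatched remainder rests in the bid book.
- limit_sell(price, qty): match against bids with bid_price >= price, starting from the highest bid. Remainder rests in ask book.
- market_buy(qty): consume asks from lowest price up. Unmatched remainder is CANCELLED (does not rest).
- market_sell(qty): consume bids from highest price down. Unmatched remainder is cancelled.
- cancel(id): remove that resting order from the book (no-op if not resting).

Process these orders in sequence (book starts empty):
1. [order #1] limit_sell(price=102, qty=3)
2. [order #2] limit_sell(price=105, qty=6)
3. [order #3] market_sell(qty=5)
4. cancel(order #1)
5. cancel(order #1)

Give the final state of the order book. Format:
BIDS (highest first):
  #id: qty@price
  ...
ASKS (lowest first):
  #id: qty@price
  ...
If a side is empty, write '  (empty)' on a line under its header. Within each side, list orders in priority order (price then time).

Answer: BIDS (highest first):
  (empty)
ASKS (lowest first):
  #2: 6@105

Derivation:
After op 1 [order #1] limit_sell(price=102, qty=3): fills=none; bids=[-] asks=[#1:3@102]
After op 2 [order #2] limit_sell(price=105, qty=6): fills=none; bids=[-] asks=[#1:3@102 #2:6@105]
After op 3 [order #3] market_sell(qty=5): fills=none; bids=[-] asks=[#1:3@102 #2:6@105]
After op 4 cancel(order #1): fills=none; bids=[-] asks=[#2:6@105]
After op 5 cancel(order #1): fills=none; bids=[-] asks=[#2:6@105]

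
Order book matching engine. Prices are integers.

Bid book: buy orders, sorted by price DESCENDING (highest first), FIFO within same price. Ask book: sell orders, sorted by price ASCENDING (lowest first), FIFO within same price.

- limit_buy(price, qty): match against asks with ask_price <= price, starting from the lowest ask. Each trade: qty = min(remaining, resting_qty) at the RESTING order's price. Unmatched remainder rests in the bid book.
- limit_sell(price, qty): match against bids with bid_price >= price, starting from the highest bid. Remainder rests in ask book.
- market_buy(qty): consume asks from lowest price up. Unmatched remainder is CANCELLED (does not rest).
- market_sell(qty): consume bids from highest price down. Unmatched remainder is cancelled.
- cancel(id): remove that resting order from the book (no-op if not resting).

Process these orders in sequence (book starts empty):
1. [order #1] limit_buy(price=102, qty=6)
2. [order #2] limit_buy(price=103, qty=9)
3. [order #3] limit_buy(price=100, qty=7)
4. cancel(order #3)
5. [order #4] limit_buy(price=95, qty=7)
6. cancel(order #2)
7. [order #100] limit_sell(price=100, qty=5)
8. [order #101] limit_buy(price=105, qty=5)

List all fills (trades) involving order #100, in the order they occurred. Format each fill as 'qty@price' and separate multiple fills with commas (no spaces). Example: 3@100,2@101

Answer: 5@102

Derivation:
After op 1 [order #1] limit_buy(price=102, qty=6): fills=none; bids=[#1:6@102] asks=[-]
After op 2 [order #2] limit_buy(price=103, qty=9): fills=none; bids=[#2:9@103 #1:6@102] asks=[-]
After op 3 [order #3] limit_buy(price=100, qty=7): fills=none; bids=[#2:9@103 #1:6@102 #3:7@100] asks=[-]
After op 4 cancel(order #3): fills=none; bids=[#2:9@103 #1:6@102] asks=[-]
After op 5 [order #4] limit_buy(price=95, qty=7): fills=none; bids=[#2:9@103 #1:6@102 #4:7@95] asks=[-]
After op 6 cancel(order #2): fills=none; bids=[#1:6@102 #4:7@95] asks=[-]
After op 7 [order #100] limit_sell(price=100, qty=5): fills=#1x#100:5@102; bids=[#1:1@102 #4:7@95] asks=[-]
After op 8 [order #101] limit_buy(price=105, qty=5): fills=none; bids=[#101:5@105 #1:1@102 #4:7@95] asks=[-]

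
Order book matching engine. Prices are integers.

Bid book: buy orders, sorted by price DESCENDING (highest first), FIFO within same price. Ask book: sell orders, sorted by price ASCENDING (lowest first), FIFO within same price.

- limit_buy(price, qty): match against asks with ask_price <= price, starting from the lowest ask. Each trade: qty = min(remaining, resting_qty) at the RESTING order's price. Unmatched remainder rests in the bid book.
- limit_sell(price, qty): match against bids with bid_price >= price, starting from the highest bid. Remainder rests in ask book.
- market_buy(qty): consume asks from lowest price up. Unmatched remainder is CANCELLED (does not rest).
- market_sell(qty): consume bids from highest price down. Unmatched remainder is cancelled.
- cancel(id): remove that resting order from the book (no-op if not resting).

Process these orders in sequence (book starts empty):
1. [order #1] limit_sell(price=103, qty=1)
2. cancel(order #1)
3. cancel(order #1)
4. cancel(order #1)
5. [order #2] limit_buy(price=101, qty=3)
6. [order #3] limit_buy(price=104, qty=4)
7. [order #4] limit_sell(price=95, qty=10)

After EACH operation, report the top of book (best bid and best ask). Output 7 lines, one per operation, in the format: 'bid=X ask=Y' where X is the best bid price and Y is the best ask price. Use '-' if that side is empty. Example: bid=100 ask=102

After op 1 [order #1] limit_sell(price=103, qty=1): fills=none; bids=[-] asks=[#1:1@103]
After op 2 cancel(order #1): fills=none; bids=[-] asks=[-]
After op 3 cancel(order #1): fills=none; bids=[-] asks=[-]
After op 4 cancel(order #1): fills=none; bids=[-] asks=[-]
After op 5 [order #2] limit_buy(price=101, qty=3): fills=none; bids=[#2:3@101] asks=[-]
After op 6 [order #3] limit_buy(price=104, qty=4): fills=none; bids=[#3:4@104 #2:3@101] asks=[-]
After op 7 [order #4] limit_sell(price=95, qty=10): fills=#3x#4:4@104 #2x#4:3@101; bids=[-] asks=[#4:3@95]

Answer: bid=- ask=103
bid=- ask=-
bid=- ask=-
bid=- ask=-
bid=101 ask=-
bid=104 ask=-
bid=- ask=95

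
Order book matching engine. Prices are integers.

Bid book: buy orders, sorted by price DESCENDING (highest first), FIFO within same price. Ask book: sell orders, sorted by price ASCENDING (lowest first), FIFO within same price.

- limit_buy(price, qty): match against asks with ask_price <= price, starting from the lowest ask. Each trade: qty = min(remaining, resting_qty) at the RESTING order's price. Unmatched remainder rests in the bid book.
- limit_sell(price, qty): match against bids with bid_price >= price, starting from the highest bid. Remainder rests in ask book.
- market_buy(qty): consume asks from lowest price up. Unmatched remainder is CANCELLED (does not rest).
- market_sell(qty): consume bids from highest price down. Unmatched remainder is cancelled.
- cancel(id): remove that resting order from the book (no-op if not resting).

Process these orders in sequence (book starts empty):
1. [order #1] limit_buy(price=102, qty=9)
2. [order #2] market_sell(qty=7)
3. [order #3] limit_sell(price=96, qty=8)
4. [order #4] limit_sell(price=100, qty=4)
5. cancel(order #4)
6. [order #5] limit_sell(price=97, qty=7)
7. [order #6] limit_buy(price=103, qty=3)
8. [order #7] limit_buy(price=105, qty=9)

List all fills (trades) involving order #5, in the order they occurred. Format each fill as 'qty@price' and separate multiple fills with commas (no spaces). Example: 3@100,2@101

After op 1 [order #1] limit_buy(price=102, qty=9): fills=none; bids=[#1:9@102] asks=[-]
After op 2 [order #2] market_sell(qty=7): fills=#1x#2:7@102; bids=[#1:2@102] asks=[-]
After op 3 [order #3] limit_sell(price=96, qty=8): fills=#1x#3:2@102; bids=[-] asks=[#3:6@96]
After op 4 [order #4] limit_sell(price=100, qty=4): fills=none; bids=[-] asks=[#3:6@96 #4:4@100]
After op 5 cancel(order #4): fills=none; bids=[-] asks=[#3:6@96]
After op 6 [order #5] limit_sell(price=97, qty=7): fills=none; bids=[-] asks=[#3:6@96 #5:7@97]
After op 7 [order #6] limit_buy(price=103, qty=3): fills=#6x#3:3@96; bids=[-] asks=[#3:3@96 #5:7@97]
After op 8 [order #7] limit_buy(price=105, qty=9): fills=#7x#3:3@96 #7x#5:6@97; bids=[-] asks=[#5:1@97]

Answer: 6@97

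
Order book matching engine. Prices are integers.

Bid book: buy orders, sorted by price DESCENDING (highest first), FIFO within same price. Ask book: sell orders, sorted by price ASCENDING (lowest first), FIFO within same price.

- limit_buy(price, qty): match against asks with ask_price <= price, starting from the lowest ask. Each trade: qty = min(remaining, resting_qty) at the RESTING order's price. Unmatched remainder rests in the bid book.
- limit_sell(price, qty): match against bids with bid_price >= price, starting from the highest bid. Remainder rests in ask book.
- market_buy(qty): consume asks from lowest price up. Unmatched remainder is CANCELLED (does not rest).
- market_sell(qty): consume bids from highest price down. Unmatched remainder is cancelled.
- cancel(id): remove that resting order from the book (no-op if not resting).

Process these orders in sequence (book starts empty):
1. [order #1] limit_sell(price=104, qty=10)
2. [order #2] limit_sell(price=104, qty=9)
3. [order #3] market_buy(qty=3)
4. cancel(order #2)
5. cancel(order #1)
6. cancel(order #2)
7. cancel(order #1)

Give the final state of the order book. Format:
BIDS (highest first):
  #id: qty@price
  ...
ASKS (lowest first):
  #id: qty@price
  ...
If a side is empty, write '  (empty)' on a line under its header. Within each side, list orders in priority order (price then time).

After op 1 [order #1] limit_sell(price=104, qty=10): fills=none; bids=[-] asks=[#1:10@104]
After op 2 [order #2] limit_sell(price=104, qty=9): fills=none; bids=[-] asks=[#1:10@104 #2:9@104]
After op 3 [order #3] market_buy(qty=3): fills=#3x#1:3@104; bids=[-] asks=[#1:7@104 #2:9@104]
After op 4 cancel(order #2): fills=none; bids=[-] asks=[#1:7@104]
After op 5 cancel(order #1): fills=none; bids=[-] asks=[-]
After op 6 cancel(order #2): fills=none; bids=[-] asks=[-]
After op 7 cancel(order #1): fills=none; bids=[-] asks=[-]

Answer: BIDS (highest first):
  (empty)
ASKS (lowest first):
  (empty)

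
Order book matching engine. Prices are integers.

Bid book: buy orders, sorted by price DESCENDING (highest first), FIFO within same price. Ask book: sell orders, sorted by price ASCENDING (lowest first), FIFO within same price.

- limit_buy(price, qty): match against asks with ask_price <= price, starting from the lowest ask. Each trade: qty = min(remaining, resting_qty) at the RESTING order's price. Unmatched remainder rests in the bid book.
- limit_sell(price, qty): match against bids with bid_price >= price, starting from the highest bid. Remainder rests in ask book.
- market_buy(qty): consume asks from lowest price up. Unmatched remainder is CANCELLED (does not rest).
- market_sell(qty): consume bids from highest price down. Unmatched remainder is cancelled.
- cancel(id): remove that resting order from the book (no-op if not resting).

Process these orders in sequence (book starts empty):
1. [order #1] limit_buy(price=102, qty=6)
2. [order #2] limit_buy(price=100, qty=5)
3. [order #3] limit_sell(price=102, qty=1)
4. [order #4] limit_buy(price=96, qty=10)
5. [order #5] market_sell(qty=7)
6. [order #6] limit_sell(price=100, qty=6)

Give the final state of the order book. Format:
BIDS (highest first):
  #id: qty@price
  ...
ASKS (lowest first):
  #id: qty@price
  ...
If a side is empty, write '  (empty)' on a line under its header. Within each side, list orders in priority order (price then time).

After op 1 [order #1] limit_buy(price=102, qty=6): fills=none; bids=[#1:6@102] asks=[-]
After op 2 [order #2] limit_buy(price=100, qty=5): fills=none; bids=[#1:6@102 #2:5@100] asks=[-]
After op 3 [order #3] limit_sell(price=102, qty=1): fills=#1x#3:1@102; bids=[#1:5@102 #2:5@100] asks=[-]
After op 4 [order #4] limit_buy(price=96, qty=10): fills=none; bids=[#1:5@102 #2:5@100 #4:10@96] asks=[-]
After op 5 [order #5] market_sell(qty=7): fills=#1x#5:5@102 #2x#5:2@100; bids=[#2:3@100 #4:10@96] asks=[-]
After op 6 [order #6] limit_sell(price=100, qty=6): fills=#2x#6:3@100; bids=[#4:10@96] asks=[#6:3@100]

Answer: BIDS (highest first):
  #4: 10@96
ASKS (lowest first):
  #6: 3@100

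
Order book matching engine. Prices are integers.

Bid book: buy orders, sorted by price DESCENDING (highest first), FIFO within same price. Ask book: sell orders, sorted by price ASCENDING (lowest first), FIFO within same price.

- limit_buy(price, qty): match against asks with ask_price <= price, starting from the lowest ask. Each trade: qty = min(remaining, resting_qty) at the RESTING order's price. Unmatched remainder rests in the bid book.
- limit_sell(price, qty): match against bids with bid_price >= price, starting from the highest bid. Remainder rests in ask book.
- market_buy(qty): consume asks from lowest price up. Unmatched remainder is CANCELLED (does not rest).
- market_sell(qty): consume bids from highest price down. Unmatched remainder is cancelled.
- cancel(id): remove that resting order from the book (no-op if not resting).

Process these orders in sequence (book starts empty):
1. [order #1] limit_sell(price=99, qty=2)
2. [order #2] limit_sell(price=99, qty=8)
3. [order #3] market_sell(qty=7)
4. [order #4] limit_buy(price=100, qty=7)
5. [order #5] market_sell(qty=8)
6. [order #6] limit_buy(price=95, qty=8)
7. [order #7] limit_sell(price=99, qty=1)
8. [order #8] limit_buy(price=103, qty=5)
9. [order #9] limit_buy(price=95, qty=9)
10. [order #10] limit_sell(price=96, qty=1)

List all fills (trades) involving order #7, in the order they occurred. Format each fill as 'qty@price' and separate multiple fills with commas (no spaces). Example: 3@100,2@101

After op 1 [order #1] limit_sell(price=99, qty=2): fills=none; bids=[-] asks=[#1:2@99]
After op 2 [order #2] limit_sell(price=99, qty=8): fills=none; bids=[-] asks=[#1:2@99 #2:8@99]
After op 3 [order #3] market_sell(qty=7): fills=none; bids=[-] asks=[#1:2@99 #2:8@99]
After op 4 [order #4] limit_buy(price=100, qty=7): fills=#4x#1:2@99 #4x#2:5@99; bids=[-] asks=[#2:3@99]
After op 5 [order #5] market_sell(qty=8): fills=none; bids=[-] asks=[#2:3@99]
After op 6 [order #6] limit_buy(price=95, qty=8): fills=none; bids=[#6:8@95] asks=[#2:3@99]
After op 7 [order #7] limit_sell(price=99, qty=1): fills=none; bids=[#6:8@95] asks=[#2:3@99 #7:1@99]
After op 8 [order #8] limit_buy(price=103, qty=5): fills=#8x#2:3@99 #8x#7:1@99; bids=[#8:1@103 #6:8@95] asks=[-]
After op 9 [order #9] limit_buy(price=95, qty=9): fills=none; bids=[#8:1@103 #6:8@95 #9:9@95] asks=[-]
After op 10 [order #10] limit_sell(price=96, qty=1): fills=#8x#10:1@103; bids=[#6:8@95 #9:9@95] asks=[-]

Answer: 1@99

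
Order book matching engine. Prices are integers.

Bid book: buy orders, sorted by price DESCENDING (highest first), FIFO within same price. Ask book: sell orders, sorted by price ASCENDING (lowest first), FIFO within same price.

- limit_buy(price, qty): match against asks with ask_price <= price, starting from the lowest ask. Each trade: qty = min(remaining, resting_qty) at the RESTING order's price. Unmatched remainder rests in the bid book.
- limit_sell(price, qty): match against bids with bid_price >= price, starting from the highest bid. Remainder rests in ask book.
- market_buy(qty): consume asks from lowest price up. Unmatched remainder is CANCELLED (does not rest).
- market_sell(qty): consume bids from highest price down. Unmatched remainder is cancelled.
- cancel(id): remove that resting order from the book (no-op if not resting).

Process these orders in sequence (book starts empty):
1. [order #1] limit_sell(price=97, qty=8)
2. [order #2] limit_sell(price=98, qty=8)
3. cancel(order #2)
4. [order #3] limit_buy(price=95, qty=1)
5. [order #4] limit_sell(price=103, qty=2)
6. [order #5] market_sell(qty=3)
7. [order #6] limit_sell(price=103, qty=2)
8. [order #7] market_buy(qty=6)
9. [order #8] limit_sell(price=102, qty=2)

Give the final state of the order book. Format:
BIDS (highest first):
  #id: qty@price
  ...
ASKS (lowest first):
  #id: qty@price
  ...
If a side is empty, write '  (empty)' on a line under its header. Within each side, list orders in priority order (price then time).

Answer: BIDS (highest first):
  (empty)
ASKS (lowest first):
  #1: 2@97
  #8: 2@102
  #4: 2@103
  #6: 2@103

Derivation:
After op 1 [order #1] limit_sell(price=97, qty=8): fills=none; bids=[-] asks=[#1:8@97]
After op 2 [order #2] limit_sell(price=98, qty=8): fills=none; bids=[-] asks=[#1:8@97 #2:8@98]
After op 3 cancel(order #2): fills=none; bids=[-] asks=[#1:8@97]
After op 4 [order #3] limit_buy(price=95, qty=1): fills=none; bids=[#3:1@95] asks=[#1:8@97]
After op 5 [order #4] limit_sell(price=103, qty=2): fills=none; bids=[#3:1@95] asks=[#1:8@97 #4:2@103]
After op 6 [order #5] market_sell(qty=3): fills=#3x#5:1@95; bids=[-] asks=[#1:8@97 #4:2@103]
After op 7 [order #6] limit_sell(price=103, qty=2): fills=none; bids=[-] asks=[#1:8@97 #4:2@103 #6:2@103]
After op 8 [order #7] market_buy(qty=6): fills=#7x#1:6@97; bids=[-] asks=[#1:2@97 #4:2@103 #6:2@103]
After op 9 [order #8] limit_sell(price=102, qty=2): fills=none; bids=[-] asks=[#1:2@97 #8:2@102 #4:2@103 #6:2@103]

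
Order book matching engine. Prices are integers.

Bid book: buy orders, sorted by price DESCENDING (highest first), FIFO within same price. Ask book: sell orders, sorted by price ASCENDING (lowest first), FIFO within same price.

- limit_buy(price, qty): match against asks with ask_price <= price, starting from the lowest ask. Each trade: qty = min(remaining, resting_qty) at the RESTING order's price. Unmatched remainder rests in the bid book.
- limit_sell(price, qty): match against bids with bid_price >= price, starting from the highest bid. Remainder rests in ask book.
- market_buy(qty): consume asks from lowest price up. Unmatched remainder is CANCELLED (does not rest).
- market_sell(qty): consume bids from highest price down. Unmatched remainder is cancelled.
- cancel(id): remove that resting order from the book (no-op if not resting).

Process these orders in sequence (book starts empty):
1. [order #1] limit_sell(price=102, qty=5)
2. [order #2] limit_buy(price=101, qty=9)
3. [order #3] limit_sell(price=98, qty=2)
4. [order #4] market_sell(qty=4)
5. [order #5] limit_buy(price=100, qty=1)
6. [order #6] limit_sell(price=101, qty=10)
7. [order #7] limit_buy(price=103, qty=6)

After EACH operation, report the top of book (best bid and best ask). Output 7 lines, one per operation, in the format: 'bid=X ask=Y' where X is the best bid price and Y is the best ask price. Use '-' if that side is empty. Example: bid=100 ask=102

After op 1 [order #1] limit_sell(price=102, qty=5): fills=none; bids=[-] asks=[#1:5@102]
After op 2 [order #2] limit_buy(price=101, qty=9): fills=none; bids=[#2:9@101] asks=[#1:5@102]
After op 3 [order #3] limit_sell(price=98, qty=2): fills=#2x#3:2@101; bids=[#2:7@101] asks=[#1:5@102]
After op 4 [order #4] market_sell(qty=4): fills=#2x#4:4@101; bids=[#2:3@101] asks=[#1:5@102]
After op 5 [order #5] limit_buy(price=100, qty=1): fills=none; bids=[#2:3@101 #5:1@100] asks=[#1:5@102]
After op 6 [order #6] limit_sell(price=101, qty=10): fills=#2x#6:3@101; bids=[#5:1@100] asks=[#6:7@101 #1:5@102]
After op 7 [order #7] limit_buy(price=103, qty=6): fills=#7x#6:6@101; bids=[#5:1@100] asks=[#6:1@101 #1:5@102]

Answer: bid=- ask=102
bid=101 ask=102
bid=101 ask=102
bid=101 ask=102
bid=101 ask=102
bid=100 ask=101
bid=100 ask=101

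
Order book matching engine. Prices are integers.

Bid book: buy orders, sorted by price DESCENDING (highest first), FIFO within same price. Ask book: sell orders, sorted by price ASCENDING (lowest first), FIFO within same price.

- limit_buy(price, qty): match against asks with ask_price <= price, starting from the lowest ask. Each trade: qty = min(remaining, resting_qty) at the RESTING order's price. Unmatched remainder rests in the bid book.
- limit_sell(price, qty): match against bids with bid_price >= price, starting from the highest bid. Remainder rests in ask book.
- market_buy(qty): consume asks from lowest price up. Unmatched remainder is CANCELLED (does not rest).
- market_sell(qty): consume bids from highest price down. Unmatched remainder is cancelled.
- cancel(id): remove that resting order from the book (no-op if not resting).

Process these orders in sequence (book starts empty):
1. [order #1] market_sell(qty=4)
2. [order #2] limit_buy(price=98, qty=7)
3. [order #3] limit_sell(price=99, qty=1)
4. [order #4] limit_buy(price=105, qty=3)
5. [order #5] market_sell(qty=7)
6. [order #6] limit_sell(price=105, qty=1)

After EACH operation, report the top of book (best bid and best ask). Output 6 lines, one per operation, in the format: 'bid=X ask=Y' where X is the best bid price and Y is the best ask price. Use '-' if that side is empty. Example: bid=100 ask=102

Answer: bid=- ask=-
bid=98 ask=-
bid=98 ask=99
bid=105 ask=-
bid=98 ask=-
bid=98 ask=105

Derivation:
After op 1 [order #1] market_sell(qty=4): fills=none; bids=[-] asks=[-]
After op 2 [order #2] limit_buy(price=98, qty=7): fills=none; bids=[#2:7@98] asks=[-]
After op 3 [order #3] limit_sell(price=99, qty=1): fills=none; bids=[#2:7@98] asks=[#3:1@99]
After op 4 [order #4] limit_buy(price=105, qty=3): fills=#4x#3:1@99; bids=[#4:2@105 #2:7@98] asks=[-]
After op 5 [order #5] market_sell(qty=7): fills=#4x#5:2@105 #2x#5:5@98; bids=[#2:2@98] asks=[-]
After op 6 [order #6] limit_sell(price=105, qty=1): fills=none; bids=[#2:2@98] asks=[#6:1@105]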